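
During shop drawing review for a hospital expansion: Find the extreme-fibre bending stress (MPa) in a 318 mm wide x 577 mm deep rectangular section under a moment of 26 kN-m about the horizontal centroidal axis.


I = b * h^3 / 12 = 318 * 577^3 / 12 = 5090650874.5 mm^4
y = h / 2 = 577 / 2 = 288.5 mm
M = 26 kN-m = 26000000.0 N-mm
sigma = M * y / I = 26000000.0 * 288.5 / 5090650874.5
= 1.47 MPa

1.47 MPa


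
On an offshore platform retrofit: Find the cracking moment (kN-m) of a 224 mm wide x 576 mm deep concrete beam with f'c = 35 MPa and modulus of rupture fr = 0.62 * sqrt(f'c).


fr = 0.62 * sqrt(35) = 0.62 * 5.9161 = 3.668 MPa
I = 224 * 576^3 / 12 = 3567255552.0 mm^4
y_t = 288.0 mm
M_cr = fr * I / y_t = 3.668 * 3567255552.0 / 288.0 N-mm
= 45.4326 kN-m

45.4326 kN-m


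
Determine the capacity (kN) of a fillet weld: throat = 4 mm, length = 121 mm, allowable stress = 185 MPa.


Strength = throat * length * allowable stress
= 4 * 121 * 185 N
= 89540 N
= 89.54 kN

89.54 kN


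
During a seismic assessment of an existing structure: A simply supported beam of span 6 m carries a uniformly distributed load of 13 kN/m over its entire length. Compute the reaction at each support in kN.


Total load = w * L = 13 * 6 = 78 kN
By symmetry, each reaction R = total / 2 = 78 / 2 = 39.0 kN

39.0 kN


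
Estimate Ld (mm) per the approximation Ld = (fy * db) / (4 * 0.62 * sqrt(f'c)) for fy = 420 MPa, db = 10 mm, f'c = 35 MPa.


Ld = (fy * db) / (4 * 0.62 * sqrt(f'c))
= (420 * 10) / (4 * 0.62 * sqrt(35))
= 4200 / 14.6719
= 286.26 mm

286.26 mm


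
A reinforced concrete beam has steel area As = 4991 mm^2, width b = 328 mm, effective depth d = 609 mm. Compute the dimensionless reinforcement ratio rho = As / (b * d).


rho = As / (b * d)
= 4991 / (328 * 609)
= 4991 / 199752
= 0.024986 (dimensionless)

0.024986 (dimensionless)


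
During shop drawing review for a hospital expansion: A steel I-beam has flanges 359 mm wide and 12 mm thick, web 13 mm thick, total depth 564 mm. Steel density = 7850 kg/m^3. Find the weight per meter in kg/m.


A_flanges = 2 * 359 * 12 = 8616 mm^2
A_web = (564 - 2 * 12) * 13 = 7020 mm^2
A_total = 8616 + 7020 = 15636 mm^2 = 0.015636 m^2
Weight = rho * A = 7850 * 0.015636 = 122.7426 kg/m

122.7426 kg/m


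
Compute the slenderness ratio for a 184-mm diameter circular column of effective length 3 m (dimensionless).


Radius of gyration r = d / 4 = 184 / 4 = 46.0 mm
L_eff = 3000.0 mm
Slenderness ratio = L / r = 3000.0 / 46.0 = 65.22 (dimensionless)

65.22 (dimensionless)


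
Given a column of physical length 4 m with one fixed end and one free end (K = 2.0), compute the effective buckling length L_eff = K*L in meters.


L_eff = K * L
= 2.0 * 4
= 8.0 m

8.0 m


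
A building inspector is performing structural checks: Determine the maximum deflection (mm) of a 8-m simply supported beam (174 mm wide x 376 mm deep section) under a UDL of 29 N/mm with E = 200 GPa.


I = 174 * 376^3 / 12 = 770781952.0 mm^4
L = 8000.0 mm, w = 29 N/mm, E = 200000.0 MPa
delta = 5 * w * L^4 / (384 * E * I)
= 5 * 29 * 8000.0^4 / (384 * 200000.0 * 770781952.0)
= 10.0331 mm

10.0331 mm


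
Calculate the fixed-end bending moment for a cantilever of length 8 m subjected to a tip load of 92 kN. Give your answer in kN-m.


For a cantilever with a point load at the free end:
M_max = P * L = 92 * 8 = 736 kN-m

736 kN-m


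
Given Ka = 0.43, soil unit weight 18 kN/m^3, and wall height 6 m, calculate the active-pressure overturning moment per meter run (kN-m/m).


Pa = 0.5 * Ka * gamma * H^2
= 0.5 * 0.43 * 18 * 6^2
= 139.32 kN/m
Arm = H / 3 = 6 / 3 = 2.0 m
Mo = Pa * arm = Pa * H / 3 = 139.32 * 6 / 3 = 278.64 kN-m/m

278.64 kN-m/m


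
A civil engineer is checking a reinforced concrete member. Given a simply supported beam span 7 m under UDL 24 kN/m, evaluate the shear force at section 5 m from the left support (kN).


R_A = w * L / 2 = 24 * 7 / 2 = 84.0 kN
V(x) = R_A - w * x = 84.0 - 24 * 5
= -36.0 kN

-36.0 kN


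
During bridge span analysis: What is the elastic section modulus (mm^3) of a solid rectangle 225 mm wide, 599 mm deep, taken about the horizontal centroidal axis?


S = b * h^2 / 6
= 225 * 599^2 / 6
= 225 * 358801 / 6
= 13455037.5 mm^3

13455037.5 mm^3


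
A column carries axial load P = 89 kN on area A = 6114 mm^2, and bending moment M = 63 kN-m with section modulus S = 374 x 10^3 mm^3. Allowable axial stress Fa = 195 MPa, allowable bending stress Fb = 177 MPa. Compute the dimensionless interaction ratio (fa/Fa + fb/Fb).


f_a = P / A = 89000.0 / 6114 = 14.5568 MPa
f_b = M / S = 63000000.0 / 374000.0 = 168.4492 MPa
Ratio = f_a / Fa + f_b / Fb
= 14.5568 / 195 + 168.4492 / 177
= 1.0263 (dimensionless)

1.0263 (dimensionless)


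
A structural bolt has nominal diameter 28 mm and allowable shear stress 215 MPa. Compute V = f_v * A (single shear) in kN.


A = pi * d^2 / 4 = pi * 28^2 / 4 = 615.7522 mm^2
V = f_v * A / 1000 = 215 * 615.7522 / 1000
= 132.3867 kN

132.3867 kN


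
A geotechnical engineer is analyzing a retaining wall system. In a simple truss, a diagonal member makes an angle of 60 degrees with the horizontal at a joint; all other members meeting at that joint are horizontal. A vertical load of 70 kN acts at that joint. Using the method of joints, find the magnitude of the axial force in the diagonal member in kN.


At the joint, only the diagonal has a vertical component, so vertical equilibrium gives:
F * sin(60) = 70
F = 70 / sin(60)
= 70 / 0.866025
= 80.83 kN

80.83 kN


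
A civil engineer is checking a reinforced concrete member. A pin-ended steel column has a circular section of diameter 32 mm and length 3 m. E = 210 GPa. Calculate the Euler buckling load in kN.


I = pi * d^4 / 64 = 51471.85 mm^4
L = 3000.0 mm
P_cr = pi^2 * E * I / L^2
= 9.8696 * 210000.0 * 51471.85 / 3000.0^2
= 11853.49 N = 11.8535 kN

11.8535 kN


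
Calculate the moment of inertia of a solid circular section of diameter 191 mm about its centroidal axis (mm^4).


r = d / 2 = 191 / 2 = 95.5 mm
I = pi * r^4 / 4 = pi * 95.5^4 / 4
= 65328602.47 mm^4

65328602.47 mm^4


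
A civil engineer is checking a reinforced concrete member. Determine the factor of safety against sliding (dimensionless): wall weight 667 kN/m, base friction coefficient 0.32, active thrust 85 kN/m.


Resisting force = mu * W = 0.32 * 667 = 213.44 kN/m
FOS = Resisting / Driving = 213.44 / 85
= 2.5111 (dimensionless)

2.5111 (dimensionless)


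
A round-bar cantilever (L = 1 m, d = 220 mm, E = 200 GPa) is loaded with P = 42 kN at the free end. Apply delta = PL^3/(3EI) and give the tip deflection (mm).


I = pi * d^4 / 64 = pi * 220^4 / 64 = 114990145.1 mm^4
L = 1000.0 mm, P = 42000.0 N, E = 200000.0 MPa
delta = P * L^3 / (3 * E * I)
= 42000.0 * 1000.0^3 / (3 * 200000.0 * 114990145.1)
= 0.6087 mm

0.6087 mm


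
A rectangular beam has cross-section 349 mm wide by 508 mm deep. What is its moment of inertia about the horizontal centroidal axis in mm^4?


I = b * h^3 / 12
= 349 * 508^3 / 12
= 349 * 131096512 / 12
= 3812723557.33 mm^4

3812723557.33 mm^4


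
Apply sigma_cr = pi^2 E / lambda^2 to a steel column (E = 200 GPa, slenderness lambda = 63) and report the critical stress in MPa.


sigma_cr = pi^2 * E / lambda^2
= 9.8696 * 200000.0 / 63^2
= 9.8696 * 200000.0 / 3969
= 497.3346 MPa

497.3346 MPa


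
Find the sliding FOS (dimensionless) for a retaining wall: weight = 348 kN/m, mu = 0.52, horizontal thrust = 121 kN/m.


Resisting force = mu * W = 0.52 * 348 = 180.96 kN/m
FOS = Resisting / Driving = 180.96 / 121
= 1.4955 (dimensionless)

1.4955 (dimensionless)


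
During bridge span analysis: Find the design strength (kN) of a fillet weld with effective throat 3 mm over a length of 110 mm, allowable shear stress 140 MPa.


Strength = throat * length * allowable stress
= 3 * 110 * 140 N
= 46200 N
= 46.2 kN

46.2 kN


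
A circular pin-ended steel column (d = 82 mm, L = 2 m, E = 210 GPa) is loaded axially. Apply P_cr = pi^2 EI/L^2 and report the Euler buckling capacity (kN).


I = pi * d^4 / 64 = 2219347.5 mm^4
L = 2000.0 mm
P_cr = pi^2 * E * I / L^2
= 9.8696 * 210000.0 * 2219347.5 / 2000.0^2
= 1149964.3 N = 1149.9643 kN

1149.9643 kN


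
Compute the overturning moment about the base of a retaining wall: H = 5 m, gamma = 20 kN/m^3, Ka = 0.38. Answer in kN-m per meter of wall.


Pa = 0.5 * Ka * gamma * H^2
= 0.5 * 0.38 * 20 * 5^2
= 95.0 kN/m
Arm = H / 3 = 5 / 3 = 1.6667 m
Mo = Pa * arm = Pa * H / 3 = 95.0 * 5 / 3 = 158.3333 kN-m/m

158.3333 kN-m/m


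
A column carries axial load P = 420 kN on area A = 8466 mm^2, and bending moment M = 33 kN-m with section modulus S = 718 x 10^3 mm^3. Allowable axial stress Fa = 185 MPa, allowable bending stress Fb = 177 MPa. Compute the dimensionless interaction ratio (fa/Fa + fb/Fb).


f_a = P / A = 420000.0 / 8466 = 49.6102 MPa
f_b = M / S = 33000000.0 / 718000.0 = 45.961 MPa
Ratio = f_a / Fa + f_b / Fb
= 49.6102 / 185 + 45.961 / 177
= 0.5278 (dimensionless)

0.5278 (dimensionless)


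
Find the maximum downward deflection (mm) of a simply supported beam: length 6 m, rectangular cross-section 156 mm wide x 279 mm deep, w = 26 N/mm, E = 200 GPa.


I = 156 * 279^3 / 12 = 282329307.0 mm^4
L = 6000.0 mm, w = 26 N/mm, E = 200000.0 MPa
delta = 5 * w * L^4 / (384 * E * I)
= 5 * 26 * 6000.0^4 / (384 * 200000.0 * 282329307.0)
= 7.7702 mm

7.7702 mm


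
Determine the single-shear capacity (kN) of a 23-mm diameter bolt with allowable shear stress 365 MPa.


A = pi * d^2 / 4 = pi * 23^2 / 4 = 415.4756 mm^2
V = f_v * A / 1000 = 365 * 415.4756 / 1000
= 151.6486 kN

151.6486 kN


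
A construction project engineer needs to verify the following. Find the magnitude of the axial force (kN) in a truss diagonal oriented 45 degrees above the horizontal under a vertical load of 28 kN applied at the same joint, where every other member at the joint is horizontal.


At the joint, only the diagonal has a vertical component, so vertical equilibrium gives:
F * sin(45) = 28
F = 28 / sin(45)
= 28 / 0.707107
= 39.6 kN

39.6 kN


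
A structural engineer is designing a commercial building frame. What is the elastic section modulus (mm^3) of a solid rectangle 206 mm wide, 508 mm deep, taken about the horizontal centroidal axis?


S = b * h^2 / 6
= 206 * 508^2 / 6
= 206 * 258064 / 6
= 8860197.33 mm^3

8860197.33 mm^3


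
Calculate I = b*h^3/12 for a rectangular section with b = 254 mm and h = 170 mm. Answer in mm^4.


I = b * h^3 / 12
= 254 * 170^3 / 12
= 254 * 4913000 / 12
= 103991833.33 mm^4

103991833.33 mm^4


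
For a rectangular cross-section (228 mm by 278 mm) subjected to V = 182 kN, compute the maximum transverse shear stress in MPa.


A = b * h = 228 * 278 = 63384 mm^2
V = 182 kN = 182000.0 N
tau_max = 1.5 * V / A = 1.5 * 182000.0 / 63384
= 4.3071 MPa

4.3071 MPa


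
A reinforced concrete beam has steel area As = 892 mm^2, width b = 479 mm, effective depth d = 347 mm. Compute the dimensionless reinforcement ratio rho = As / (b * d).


rho = As / (b * d)
= 892 / (479 * 347)
= 892 / 166213
= 0.005367 (dimensionless)

0.005367 (dimensionless)


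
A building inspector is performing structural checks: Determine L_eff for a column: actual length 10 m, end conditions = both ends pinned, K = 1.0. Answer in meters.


L_eff = K * L
= 1.0 * 10
= 10.0 m

10.0 m


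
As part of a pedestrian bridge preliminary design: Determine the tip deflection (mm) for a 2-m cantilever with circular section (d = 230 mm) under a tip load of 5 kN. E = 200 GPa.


I = pi * d^4 / 64 = pi * 230^4 / 64 = 137366629.65 mm^4
L = 2000.0 mm, P = 5000.0 N, E = 200000.0 MPa
delta = P * L^3 / (3 * E * I)
= 5000.0 * 2000.0^3 / (3 * 200000.0 * 137366629.65)
= 0.4853 mm

0.4853 mm


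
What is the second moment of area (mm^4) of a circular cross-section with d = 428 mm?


r = d / 2 = 428 / 2 = 214.0 mm
I = pi * r^4 / 4 = pi * 214.0^4 / 4
= 1647194846.15 mm^4

1647194846.15 mm^4


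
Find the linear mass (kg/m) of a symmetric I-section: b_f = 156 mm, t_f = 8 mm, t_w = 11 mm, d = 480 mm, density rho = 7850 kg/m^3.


A_flanges = 2 * 156 * 8 = 2496 mm^2
A_web = (480 - 2 * 8) * 11 = 5104 mm^2
A_total = 2496 + 5104 = 7600 mm^2 = 0.007600 m^2
Weight = rho * A = 7850 * 0.007600 = 59.66 kg/m

59.66 kg/m


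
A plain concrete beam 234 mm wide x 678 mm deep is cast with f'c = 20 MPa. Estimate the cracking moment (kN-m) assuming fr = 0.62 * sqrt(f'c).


fr = 0.62 * sqrt(20) = 0.62 * 4.4721 = 2.7727 MPa
I = 234 * 678^3 / 12 = 6077482164.0 mm^4
y_t = 339.0 mm
M_cr = fr * I / y_t = 2.7727 * 6077482164.0 / 339.0 N-mm
= 49.7085 kN-m

49.7085 kN-m


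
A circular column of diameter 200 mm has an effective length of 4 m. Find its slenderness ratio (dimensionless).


Radius of gyration r = d / 4 = 200 / 4 = 50.0 mm
L_eff = 4000.0 mm
Slenderness ratio = L / r = 4000.0 / 50.0 = 80.0 (dimensionless)

80.0 (dimensionless)


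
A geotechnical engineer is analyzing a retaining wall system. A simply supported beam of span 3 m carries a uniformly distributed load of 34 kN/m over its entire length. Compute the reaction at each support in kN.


Total load = w * L = 34 * 3 = 102 kN
By symmetry, each reaction R = total / 2 = 102 / 2 = 51.0 kN

51.0 kN


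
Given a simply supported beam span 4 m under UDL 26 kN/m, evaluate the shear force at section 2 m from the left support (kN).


R_A = w * L / 2 = 26 * 4 / 2 = 52.0 kN
V(x) = R_A - w * x = 52.0 - 26 * 2
= 0.0 kN

0.0 kN


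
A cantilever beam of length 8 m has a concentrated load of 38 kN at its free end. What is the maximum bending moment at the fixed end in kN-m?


For a cantilever with a point load at the free end:
M_max = P * L = 38 * 8 = 304 kN-m

304 kN-m


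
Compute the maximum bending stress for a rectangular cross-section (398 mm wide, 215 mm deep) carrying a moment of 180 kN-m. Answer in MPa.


I = b * h^3 / 12 = 398 * 215^3 / 12 = 329622770.83 mm^4
y = h / 2 = 215 / 2 = 107.5 mm
M = 180 kN-m = 180000000.0 N-mm
sigma = M * y / I = 180000000.0 * 107.5 / 329622770.83
= 58.7 MPa

58.7 MPa


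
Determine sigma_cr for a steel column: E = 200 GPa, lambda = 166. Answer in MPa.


sigma_cr = pi^2 * E / lambda^2
= 9.8696 * 200000.0 / 166^2
= 9.8696 * 200000.0 / 27556
= 71.6331 MPa

71.6331 MPa


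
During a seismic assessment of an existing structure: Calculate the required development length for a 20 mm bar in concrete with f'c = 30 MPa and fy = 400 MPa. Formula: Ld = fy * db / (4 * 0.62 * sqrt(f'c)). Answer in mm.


Ld = (fy * db) / (4 * 0.62 * sqrt(f'c))
= (400 * 20) / (4 * 0.62 * sqrt(30))
= 8000 / 13.5835
= 588.95 mm

588.95 mm


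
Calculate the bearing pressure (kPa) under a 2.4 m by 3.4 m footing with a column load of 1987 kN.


A = 2.4 * 3.4 = 8.16 m^2
q = P / A = 1987 / 8.16
= 243.5049 kPa

243.5049 kPa


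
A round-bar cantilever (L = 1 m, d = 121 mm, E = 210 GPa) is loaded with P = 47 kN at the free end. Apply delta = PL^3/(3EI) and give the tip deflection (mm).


I = pi * d^4 / 64 = pi * 121^4 / 64 = 10522316.97 mm^4
L = 1000.0 mm, P = 47000.0 N, E = 210000.0 MPa
delta = P * L^3 / (3 * E * I)
= 47000.0 * 1000.0^3 / (3 * 210000.0 * 10522316.97)
= 7.09 mm

7.09 mm


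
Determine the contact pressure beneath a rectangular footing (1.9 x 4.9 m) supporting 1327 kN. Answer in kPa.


A = 1.9 * 4.9 = 9.31 m^2
q = P / A = 1327 / 9.31
= 142.5349 kPa

142.5349 kPa


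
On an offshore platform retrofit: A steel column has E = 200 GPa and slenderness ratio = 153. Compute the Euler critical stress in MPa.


sigma_cr = pi^2 * E / lambda^2
= 9.8696 * 200000.0 / 153^2
= 9.8696 * 200000.0 / 23409
= 84.3232 MPa

84.3232 MPa


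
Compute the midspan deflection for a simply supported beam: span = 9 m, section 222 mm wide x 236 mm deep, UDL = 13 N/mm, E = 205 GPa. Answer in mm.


I = 222 * 236^3 / 12 = 243168736.0 mm^4
L = 9000.0 mm, w = 13 N/mm, E = 205000.0 MPa
delta = 5 * w * L^4 / (384 * E * I)
= 5 * 13 * 9000.0^4 / (384 * 205000.0 * 243168736.0)
= 22.2787 mm

22.2787 mm


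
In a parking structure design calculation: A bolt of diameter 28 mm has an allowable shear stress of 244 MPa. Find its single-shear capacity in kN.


A = pi * d^2 / 4 = pi * 28^2 / 4 = 615.7522 mm^2
V = f_v * A / 1000 = 244 * 615.7522 / 1000
= 150.2435 kN

150.2435 kN


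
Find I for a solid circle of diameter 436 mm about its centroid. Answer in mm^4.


r = d / 2 = 436 / 2 = 218.0 mm
I = pi * r^4 / 4 = pi * 218.0^4 / 4
= 1773845766.37 mm^4

1773845766.37 mm^4


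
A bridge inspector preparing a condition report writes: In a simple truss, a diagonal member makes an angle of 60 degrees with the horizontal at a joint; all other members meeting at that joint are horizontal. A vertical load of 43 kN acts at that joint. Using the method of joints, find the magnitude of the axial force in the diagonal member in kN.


At the joint, only the diagonal has a vertical component, so vertical equilibrium gives:
F * sin(60) = 43
F = 43 / sin(60)
= 43 / 0.866025
= 49.65 kN

49.65 kN


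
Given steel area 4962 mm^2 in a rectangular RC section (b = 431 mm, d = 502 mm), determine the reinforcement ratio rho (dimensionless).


rho = As / (b * d)
= 4962 / (431 * 502)
= 4962 / 216362
= 0.022934 (dimensionless)

0.022934 (dimensionless)


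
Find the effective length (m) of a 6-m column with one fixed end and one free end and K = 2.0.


L_eff = K * L
= 2.0 * 6
= 12.0 m

12.0 m


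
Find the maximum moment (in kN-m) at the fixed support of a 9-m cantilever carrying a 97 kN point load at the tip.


For a cantilever with a point load at the free end:
M_max = P * L = 97 * 9 = 873 kN-m

873 kN-m


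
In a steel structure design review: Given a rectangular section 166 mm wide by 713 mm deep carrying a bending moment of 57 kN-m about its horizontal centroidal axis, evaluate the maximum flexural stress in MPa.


I = b * h^3 / 12 = 166 * 713^3 / 12 = 5014128175.17 mm^4
y = h / 2 = 713 / 2 = 356.5 mm
M = 57 kN-m = 57000000.0 N-mm
sigma = M * y / I = 57000000.0 * 356.5 / 5014128175.17
= 4.05 MPa

4.05 MPa


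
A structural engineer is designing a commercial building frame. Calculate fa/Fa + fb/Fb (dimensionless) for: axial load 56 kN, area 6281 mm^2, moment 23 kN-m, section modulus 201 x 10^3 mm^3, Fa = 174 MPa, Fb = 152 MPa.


f_a = P / A = 56000.0 / 6281 = 8.9158 MPa
f_b = M / S = 23000000.0 / 201000.0 = 114.4279 MPa
Ratio = f_a / Fa + f_b / Fb
= 8.9158 / 174 + 114.4279 / 152
= 0.8041 (dimensionless)

0.8041 (dimensionless)


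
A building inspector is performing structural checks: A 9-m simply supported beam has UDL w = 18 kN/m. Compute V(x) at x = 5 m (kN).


R_A = w * L / 2 = 18 * 9 / 2 = 81.0 kN
V(x) = R_A - w * x = 81.0 - 18 * 5
= -9.0 kN

-9.0 kN


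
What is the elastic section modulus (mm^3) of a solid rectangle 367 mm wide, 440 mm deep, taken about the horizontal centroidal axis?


S = b * h^2 / 6
= 367 * 440^2 / 6
= 367 * 193600 / 6
= 11841866.67 mm^3

11841866.67 mm^3


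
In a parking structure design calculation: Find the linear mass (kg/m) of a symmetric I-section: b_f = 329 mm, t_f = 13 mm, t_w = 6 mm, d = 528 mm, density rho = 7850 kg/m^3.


A_flanges = 2 * 329 * 13 = 8554 mm^2
A_web = (528 - 2 * 13) * 6 = 3012 mm^2
A_total = 8554 + 3012 = 11566 mm^2 = 0.011566 m^2
Weight = rho * A = 7850 * 0.011566 = 90.7931 kg/m

90.7931 kg/m


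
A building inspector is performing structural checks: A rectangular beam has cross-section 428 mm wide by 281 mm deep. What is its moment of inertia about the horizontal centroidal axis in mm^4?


I = b * h^3 / 12
= 428 * 281^3 / 12
= 428 * 22188041 / 12
= 791373462.33 mm^4

791373462.33 mm^4


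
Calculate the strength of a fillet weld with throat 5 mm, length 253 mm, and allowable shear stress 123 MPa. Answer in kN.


Strength = throat * length * allowable stress
= 5 * 253 * 123 N
= 155595 N
= 155.59 kN

155.59 kN


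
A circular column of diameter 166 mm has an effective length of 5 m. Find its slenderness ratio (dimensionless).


Radius of gyration r = d / 4 = 166 / 4 = 41.5 mm
L_eff = 5000.0 mm
Slenderness ratio = L / r = 5000.0 / 41.5 = 120.48 (dimensionless)

120.48 (dimensionless)


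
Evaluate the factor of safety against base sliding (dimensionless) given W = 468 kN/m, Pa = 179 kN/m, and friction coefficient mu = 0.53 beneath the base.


Resisting force = mu * W = 0.53 * 468 = 248.04 kN/m
FOS = Resisting / Driving = 248.04 / 179
= 1.3857 (dimensionless)

1.3857 (dimensionless)


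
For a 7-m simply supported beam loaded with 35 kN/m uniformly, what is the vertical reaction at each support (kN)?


Total load = w * L = 35 * 7 = 245 kN
By symmetry, each reaction R = total / 2 = 245 / 2 = 122.5 kN

122.5 kN


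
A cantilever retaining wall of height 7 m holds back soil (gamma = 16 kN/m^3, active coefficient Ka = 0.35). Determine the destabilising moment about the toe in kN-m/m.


Pa = 0.5 * Ka * gamma * H^2
= 0.5 * 0.35 * 16 * 7^2
= 137.2 kN/m
Arm = H / 3 = 7 / 3 = 2.3333 m
Mo = Pa * arm = Pa * H / 3 = 137.2 * 7 / 3 = 320.1333 kN-m/m

320.1333 kN-m/m


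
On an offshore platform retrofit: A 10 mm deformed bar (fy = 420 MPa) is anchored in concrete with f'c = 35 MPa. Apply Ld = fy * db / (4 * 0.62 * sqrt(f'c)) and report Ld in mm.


Ld = (fy * db) / (4 * 0.62 * sqrt(f'c))
= (420 * 10) / (4 * 0.62 * sqrt(35))
= 4200 / 14.6719
= 286.26 mm

286.26 mm


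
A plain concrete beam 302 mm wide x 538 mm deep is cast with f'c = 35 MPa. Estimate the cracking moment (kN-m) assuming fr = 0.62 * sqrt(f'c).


fr = 0.62 * sqrt(35) = 0.62 * 5.9161 = 3.668 MPa
I = 302 * 538^3 / 12 = 3918975278.67 mm^4
y_t = 269.0 mm
M_cr = fr * I / y_t = 3.668 * 3918975278.67 / 269.0 N-mm
= 53.4375 kN-m

53.4375 kN-m


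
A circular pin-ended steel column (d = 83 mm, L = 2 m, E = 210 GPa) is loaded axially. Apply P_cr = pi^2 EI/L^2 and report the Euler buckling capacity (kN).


I = pi * d^4 / 64 = 2329604.88 mm^4
L = 2000.0 mm
P_cr = pi^2 * E * I / L^2
= 9.8696 * 210000.0 * 2329604.88 / 2000.0^2
= 1207094.63 N = 1207.0946 kN

1207.0946 kN


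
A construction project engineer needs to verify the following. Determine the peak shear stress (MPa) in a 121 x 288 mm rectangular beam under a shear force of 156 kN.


A = b * h = 121 * 288 = 34848 mm^2
V = 156 kN = 156000.0 N
tau_max = 1.5 * V / A = 1.5 * 156000.0 / 34848
= 6.7149 MPa

6.7149 MPa


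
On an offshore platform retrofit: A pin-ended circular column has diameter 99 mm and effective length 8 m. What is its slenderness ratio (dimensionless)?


Radius of gyration r = d / 4 = 99 / 4 = 24.75 mm
L_eff = 8000.0 mm
Slenderness ratio = L / r = 8000.0 / 24.75 = 323.23 (dimensionless)

323.23 (dimensionless)


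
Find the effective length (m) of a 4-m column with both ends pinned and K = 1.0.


L_eff = K * L
= 1.0 * 4
= 4.0 m

4.0 m


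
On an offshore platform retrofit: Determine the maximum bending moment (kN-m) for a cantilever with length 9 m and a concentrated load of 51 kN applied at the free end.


For a cantilever with a point load at the free end:
M_max = P * L = 51 * 9 = 459 kN-m

459 kN-m


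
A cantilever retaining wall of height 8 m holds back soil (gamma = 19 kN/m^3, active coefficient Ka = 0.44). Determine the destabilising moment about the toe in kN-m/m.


Pa = 0.5 * Ka * gamma * H^2
= 0.5 * 0.44 * 19 * 8^2
= 267.52 kN/m
Arm = H / 3 = 8 / 3 = 2.6667 m
Mo = Pa * arm = Pa * H / 3 = 267.52 * 8 / 3 = 713.3867 kN-m/m

713.3867 kN-m/m


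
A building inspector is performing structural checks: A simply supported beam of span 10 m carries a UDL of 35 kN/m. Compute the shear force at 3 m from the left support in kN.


R_A = w * L / 2 = 35 * 10 / 2 = 175.0 kN
V(x) = R_A - w * x = 175.0 - 35 * 3
= 70.0 kN

70.0 kN


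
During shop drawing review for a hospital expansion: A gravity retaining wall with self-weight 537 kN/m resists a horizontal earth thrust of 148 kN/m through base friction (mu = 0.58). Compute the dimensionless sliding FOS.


Resisting force = mu * W = 0.58 * 537 = 311.46 kN/m
FOS = Resisting / Driving = 311.46 / 148
= 2.1045 (dimensionless)

2.1045 (dimensionless)


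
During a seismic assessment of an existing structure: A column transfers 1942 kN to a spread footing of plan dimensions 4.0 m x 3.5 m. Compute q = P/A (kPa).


A = 4.0 * 3.5 = 14.0 m^2
q = P / A = 1942 / 14.0
= 138.7143 kPa

138.7143 kPa


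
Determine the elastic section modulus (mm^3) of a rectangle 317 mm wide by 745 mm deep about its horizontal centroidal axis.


S = b * h^2 / 6
= 317 * 745^2 / 6
= 317 * 555025 / 6
= 29323820.83 mm^3

29323820.83 mm^3


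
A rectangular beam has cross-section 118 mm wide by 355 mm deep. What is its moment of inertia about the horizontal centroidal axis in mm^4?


I = b * h^3 / 12
= 118 * 355^3 / 12
= 118 * 44738875 / 12
= 439932270.83 mm^4

439932270.83 mm^4


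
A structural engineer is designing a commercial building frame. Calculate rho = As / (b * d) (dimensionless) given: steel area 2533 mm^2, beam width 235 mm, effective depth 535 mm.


rho = As / (b * d)
= 2533 / (235 * 535)
= 2533 / 125725
= 0.020147 (dimensionless)

0.020147 (dimensionless)


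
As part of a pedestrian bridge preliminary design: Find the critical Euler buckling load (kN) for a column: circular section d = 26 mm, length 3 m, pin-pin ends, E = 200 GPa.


I = pi * d^4 / 64 = 22431.76 mm^4
L = 3000.0 mm
P_cr = pi^2 * E * I / L^2
= 9.8696 * 200000.0 * 22431.76 / 3000.0^2
= 4919.83 N = 4.9198 kN

4.9198 kN


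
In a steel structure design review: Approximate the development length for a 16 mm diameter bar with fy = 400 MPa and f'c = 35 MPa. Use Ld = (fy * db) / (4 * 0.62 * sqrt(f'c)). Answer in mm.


Ld = (fy * db) / (4 * 0.62 * sqrt(f'c))
= (400 * 16) / (4 * 0.62 * sqrt(35))
= 6400 / 14.6719
= 436.21 mm

436.21 mm


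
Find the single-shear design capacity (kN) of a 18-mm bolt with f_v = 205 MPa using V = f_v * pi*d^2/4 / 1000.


A = pi * d^2 / 4 = pi * 18^2 / 4 = 254.469 mm^2
V = f_v * A / 1000 = 205 * 254.469 / 1000
= 52.1661 kN

52.1661 kN


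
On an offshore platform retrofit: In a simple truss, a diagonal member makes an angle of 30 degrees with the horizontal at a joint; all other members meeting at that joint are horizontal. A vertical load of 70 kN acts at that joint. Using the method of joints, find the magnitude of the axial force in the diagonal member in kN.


At the joint, only the diagonal has a vertical component, so vertical equilibrium gives:
F * sin(30) = 70
F = 70 / sin(30)
= 70 / 0.5
= 140.0 kN

140.0 kN


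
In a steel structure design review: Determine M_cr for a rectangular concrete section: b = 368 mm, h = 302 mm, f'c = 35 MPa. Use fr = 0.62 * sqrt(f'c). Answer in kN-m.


fr = 0.62 * sqrt(35) = 0.62 * 5.9161 = 3.668 MPa
I = 368 * 302^3 / 12 = 844670645.33 mm^4
y_t = 151.0 mm
M_cr = fr * I / y_t = 3.668 * 844670645.33 / 151.0 N-mm
= 20.5181 kN-m

20.5181 kN-m


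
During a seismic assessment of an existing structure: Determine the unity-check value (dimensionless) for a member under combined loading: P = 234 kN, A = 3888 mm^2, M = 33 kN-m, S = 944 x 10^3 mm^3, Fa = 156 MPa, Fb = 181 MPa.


f_a = P / A = 234000.0 / 3888 = 60.1852 MPa
f_b = M / S = 33000000.0 / 944000.0 = 34.9576 MPa
Ratio = f_a / Fa + f_b / Fb
= 60.1852 / 156 + 34.9576 / 181
= 0.5789 (dimensionless)

0.5789 (dimensionless)


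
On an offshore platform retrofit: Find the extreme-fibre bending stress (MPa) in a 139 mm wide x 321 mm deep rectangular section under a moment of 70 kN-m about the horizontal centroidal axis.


I = b * h^3 / 12 = 139 * 321^3 / 12 = 383132198.25 mm^4
y = h / 2 = 321 / 2 = 160.5 mm
M = 70 kN-m = 70000000.0 N-mm
sigma = M * y / I = 70000000.0 * 160.5 / 383132198.25
= 29.32 MPa

29.32 MPa


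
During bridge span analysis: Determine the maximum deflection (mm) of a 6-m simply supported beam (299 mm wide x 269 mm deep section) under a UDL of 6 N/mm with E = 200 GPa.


I = 299 * 269^3 / 12 = 485005632.58 mm^4
L = 6000.0 mm, w = 6 N/mm, E = 200000.0 MPa
delta = 5 * w * L^4 / (384 * E * I)
= 5 * 6 * 6000.0^4 / (384 * 200000.0 * 485005632.58)
= 1.0438 mm

1.0438 mm


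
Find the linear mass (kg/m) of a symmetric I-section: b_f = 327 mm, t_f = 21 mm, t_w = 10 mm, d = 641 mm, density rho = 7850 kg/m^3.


A_flanges = 2 * 327 * 21 = 13734 mm^2
A_web = (641 - 2 * 21) * 10 = 5990 mm^2
A_total = 13734 + 5990 = 19724 mm^2 = 0.019724 m^2
Weight = rho * A = 7850 * 0.019724 = 154.8334 kg/m

154.8334 kg/m


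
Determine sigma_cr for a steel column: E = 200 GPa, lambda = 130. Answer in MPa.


sigma_cr = pi^2 * E / lambda^2
= 9.8696 * 200000.0 / 130^2
= 9.8696 * 200000.0 / 16900
= 116.8001 MPa

116.8001 MPa


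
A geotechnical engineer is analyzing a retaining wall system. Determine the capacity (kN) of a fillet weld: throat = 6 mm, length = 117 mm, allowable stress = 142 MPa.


Strength = throat * length * allowable stress
= 6 * 117 * 142 N
= 99684 N
= 99.68 kN

99.68 kN


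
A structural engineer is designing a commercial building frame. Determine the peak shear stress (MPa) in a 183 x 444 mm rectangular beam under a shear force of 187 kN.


A = b * h = 183 * 444 = 81252 mm^2
V = 187 kN = 187000.0 N
tau_max = 1.5 * V / A = 1.5 * 187000.0 / 81252
= 3.4522 MPa

3.4522 MPa


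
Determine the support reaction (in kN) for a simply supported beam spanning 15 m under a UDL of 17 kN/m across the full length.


Total load = w * L = 17 * 15 = 255 kN
By symmetry, each reaction R = total / 2 = 255 / 2 = 127.5 kN

127.5 kN


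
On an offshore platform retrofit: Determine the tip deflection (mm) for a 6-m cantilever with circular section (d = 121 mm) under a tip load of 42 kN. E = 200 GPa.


I = pi * d^4 / 64 = pi * 121^4 / 64 = 10522316.97 mm^4
L = 6000.0 mm, P = 42000.0 N, E = 200000.0 MPa
delta = P * L^3 / (3 * E * I)
= 42000.0 * 6000.0^3 / (3 * 200000.0 * 10522316.97)
= 1436.9459 mm

1436.9459 mm


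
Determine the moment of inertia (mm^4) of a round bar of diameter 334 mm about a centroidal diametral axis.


r = d / 2 = 334 / 2 = 167.0 mm
I = pi * r^4 / 4 = pi * 167.0^4 / 4
= 610879802.01 mm^4

610879802.01 mm^4


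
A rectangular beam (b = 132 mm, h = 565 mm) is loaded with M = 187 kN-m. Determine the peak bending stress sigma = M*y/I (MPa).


I = b * h^3 / 12 = 132 * 565^3 / 12 = 1983983375.0 mm^4
y = h / 2 = 565 / 2 = 282.5 mm
M = 187 kN-m = 187000000.0 N-mm
sigma = M * y / I = 187000000.0 * 282.5 / 1983983375.0
= 26.63 MPa

26.63 MPa


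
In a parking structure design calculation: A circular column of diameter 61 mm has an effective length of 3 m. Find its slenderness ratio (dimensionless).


Radius of gyration r = d / 4 = 61 / 4 = 15.25 mm
L_eff = 3000.0 mm
Slenderness ratio = L / r = 3000.0 / 15.25 = 196.72 (dimensionless)

196.72 (dimensionless)


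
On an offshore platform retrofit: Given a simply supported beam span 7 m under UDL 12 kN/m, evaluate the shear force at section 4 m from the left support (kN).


R_A = w * L / 2 = 12 * 7 / 2 = 42.0 kN
V(x) = R_A - w * x = 42.0 - 12 * 4
= -6.0 kN

-6.0 kN


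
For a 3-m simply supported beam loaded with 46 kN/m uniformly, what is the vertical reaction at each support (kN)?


Total load = w * L = 46 * 3 = 138 kN
By symmetry, each reaction R = total / 2 = 138 / 2 = 69.0 kN

69.0 kN


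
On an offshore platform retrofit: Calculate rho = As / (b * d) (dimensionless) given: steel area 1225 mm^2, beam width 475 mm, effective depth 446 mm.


rho = As / (b * d)
= 1225 / (475 * 446)
= 1225 / 211850
= 0.005782 (dimensionless)

0.005782 (dimensionless)


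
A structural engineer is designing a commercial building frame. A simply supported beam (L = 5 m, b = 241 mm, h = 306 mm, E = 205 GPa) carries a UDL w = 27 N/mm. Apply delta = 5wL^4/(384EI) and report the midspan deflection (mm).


I = 241 * 306^3 / 12 = 575440038.0 mm^4
L = 5000.0 mm, w = 27 N/mm, E = 205000.0 MPa
delta = 5 * w * L^4 / (384 * E * I)
= 5 * 27 * 5000.0^4 / (384 * 205000.0 * 575440038.0)
= 1.8626 mm

1.8626 mm


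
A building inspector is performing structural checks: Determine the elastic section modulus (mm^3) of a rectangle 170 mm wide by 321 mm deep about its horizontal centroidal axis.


S = b * h^2 / 6
= 170 * 321^2 / 6
= 170 * 103041 / 6
= 2919495.0 mm^3

2919495.0 mm^3


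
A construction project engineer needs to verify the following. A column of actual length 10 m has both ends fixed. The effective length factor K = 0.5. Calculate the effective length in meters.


L_eff = K * L
= 0.5 * 10
= 5.0 m

5.0 m


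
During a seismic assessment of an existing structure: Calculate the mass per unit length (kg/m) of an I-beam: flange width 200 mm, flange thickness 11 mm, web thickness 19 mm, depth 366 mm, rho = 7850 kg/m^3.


A_flanges = 2 * 200 * 11 = 4400 mm^2
A_web = (366 - 2 * 11) * 19 = 6536 mm^2
A_total = 4400 + 6536 = 10936 mm^2 = 0.010936 m^2
Weight = rho * A = 7850 * 0.010936 = 85.8476 kg/m

85.8476 kg/m


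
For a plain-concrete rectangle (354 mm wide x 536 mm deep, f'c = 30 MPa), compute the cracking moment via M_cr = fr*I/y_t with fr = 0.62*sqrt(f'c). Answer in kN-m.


fr = 0.62 * sqrt(30) = 0.62 * 5.4772 = 3.3959 MPa
I = 354 * 536^3 / 12 = 4542724352.0 mm^4
y_t = 268.0 mm
M_cr = fr * I / y_t = 3.3959 * 4542724352.0 / 268.0 N-mm
= 57.5617 kN-m

57.5617 kN-m


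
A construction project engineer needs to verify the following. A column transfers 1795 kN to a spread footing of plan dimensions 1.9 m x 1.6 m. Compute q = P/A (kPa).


A = 1.9 * 1.6 = 3.04 m^2
q = P / A = 1795 / 3.04
= 590.4605 kPa

590.4605 kPa


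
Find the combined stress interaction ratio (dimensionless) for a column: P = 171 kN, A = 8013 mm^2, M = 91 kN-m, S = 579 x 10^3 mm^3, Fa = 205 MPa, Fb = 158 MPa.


f_a = P / A = 171000.0 / 8013 = 21.3403 MPa
f_b = M / S = 91000000.0 / 579000.0 = 157.1675 MPa
Ratio = f_a / Fa + f_b / Fb
= 21.3403 / 205 + 157.1675 / 158
= 1.0988 (dimensionless)

1.0988 (dimensionless)


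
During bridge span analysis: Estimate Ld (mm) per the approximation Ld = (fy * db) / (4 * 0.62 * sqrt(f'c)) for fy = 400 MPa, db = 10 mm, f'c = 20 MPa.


Ld = (fy * db) / (4 * 0.62 * sqrt(f'c))
= (400 * 10) / (4 * 0.62 * sqrt(20))
= 4000 / 11.0909
= 360.66 mm

360.66 mm


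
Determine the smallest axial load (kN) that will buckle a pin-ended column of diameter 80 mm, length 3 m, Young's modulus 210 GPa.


I = pi * d^4 / 64 = 2010619.3 mm^4
L = 3000.0 mm
P_cr = pi^2 * E * I / L^2
= 9.8696 * 210000.0 * 2010619.3 / 3000.0^2
= 463027.07 N = 463.0271 kN

463.0271 kN


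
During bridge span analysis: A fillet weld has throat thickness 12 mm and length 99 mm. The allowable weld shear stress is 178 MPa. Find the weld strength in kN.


Strength = throat * length * allowable stress
= 12 * 99 * 178 N
= 211464 N
= 211.46 kN

211.46 kN


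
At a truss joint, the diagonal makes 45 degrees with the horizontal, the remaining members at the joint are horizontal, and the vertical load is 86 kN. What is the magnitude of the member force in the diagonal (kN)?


At the joint, only the diagonal has a vertical component, so vertical equilibrium gives:
F * sin(45) = 86
F = 86 / sin(45)
= 86 / 0.707107
= 121.62 kN

121.62 kN


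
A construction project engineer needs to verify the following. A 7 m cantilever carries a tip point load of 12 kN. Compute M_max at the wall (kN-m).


For a cantilever with a point load at the free end:
M_max = P * L = 12 * 7 = 84 kN-m

84 kN-m


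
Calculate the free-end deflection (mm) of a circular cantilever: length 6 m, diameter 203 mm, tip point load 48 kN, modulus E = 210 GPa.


I = pi * d^4 / 64 = pi * 203^4 / 64 = 83359298.34 mm^4
L = 6000.0 mm, P = 48000.0 N, E = 210000.0 MPa
delta = P * L^3 / (3 * E * I)
= 48000.0 * 6000.0^3 / (3 * 210000.0 * 83359298.34)
= 197.4242 mm

197.4242 mm


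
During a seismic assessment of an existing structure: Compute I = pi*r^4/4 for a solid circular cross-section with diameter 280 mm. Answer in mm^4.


r = d / 2 = 280 / 2 = 140.0 mm
I = pi * r^4 / 4 = pi * 140.0^4 / 4
= 301718558.45 mm^4

301718558.45 mm^4


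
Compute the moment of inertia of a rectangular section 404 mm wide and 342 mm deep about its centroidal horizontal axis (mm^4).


I = b * h^3 / 12
= 404 * 342^3 / 12
= 404 * 40001688 / 12
= 1346723496.0 mm^4

1346723496.0 mm^4


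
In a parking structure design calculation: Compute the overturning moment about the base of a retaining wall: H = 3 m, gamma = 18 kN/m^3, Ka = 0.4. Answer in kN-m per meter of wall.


Pa = 0.5 * Ka * gamma * H^2
= 0.5 * 0.4 * 18 * 3^2
= 32.4 kN/m
Arm = H / 3 = 3 / 3 = 1.0 m
Mo = Pa * arm = Pa * H / 3 = 32.4 * 3 / 3 = 32.4 kN-m/m

32.4 kN-m/m


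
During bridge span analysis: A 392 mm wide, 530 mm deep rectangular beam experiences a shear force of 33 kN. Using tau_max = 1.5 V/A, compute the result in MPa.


A = b * h = 392 * 530 = 207760 mm^2
V = 33 kN = 33000.0 N
tau_max = 1.5 * V / A = 1.5 * 33000.0 / 207760
= 0.2383 MPa

0.2383 MPa


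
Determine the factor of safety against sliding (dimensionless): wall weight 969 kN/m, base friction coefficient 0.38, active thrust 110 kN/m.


Resisting force = mu * W = 0.38 * 969 = 368.22 kN/m
FOS = Resisting / Driving = 368.22 / 110
= 3.3475 (dimensionless)

3.3475 (dimensionless)


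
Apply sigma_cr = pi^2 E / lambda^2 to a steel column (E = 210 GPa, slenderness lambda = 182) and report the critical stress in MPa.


sigma_cr = pi^2 * E / lambda^2
= 9.8696 * 210000.0 / 182^2
= 9.8696 * 210000.0 / 33124
= 62.5715 MPa

62.5715 MPa


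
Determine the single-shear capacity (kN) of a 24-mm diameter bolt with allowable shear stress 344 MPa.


A = pi * d^2 / 4 = pi * 24^2 / 4 = 452.3893 mm^2
V = f_v * A / 1000 = 344 * 452.3893 / 1000
= 155.6219 kN

155.6219 kN


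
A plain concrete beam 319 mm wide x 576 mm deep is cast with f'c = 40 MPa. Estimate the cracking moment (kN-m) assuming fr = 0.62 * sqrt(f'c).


fr = 0.62 * sqrt(40) = 0.62 * 6.3246 = 3.9212 MPa
I = 319 * 576^3 / 12 = 5080154112.0 mm^4
y_t = 288.0 mm
M_cr = fr * I / y_t = 3.9212 * 5080154112.0 / 288.0 N-mm
= 69.1681 kN-m

69.1681 kN-m


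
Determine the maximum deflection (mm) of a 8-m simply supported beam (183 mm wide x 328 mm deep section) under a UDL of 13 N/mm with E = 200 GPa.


I = 183 * 328^3 / 12 = 538135168.0 mm^4
L = 8000.0 mm, w = 13 N/mm, E = 200000.0 MPa
delta = 5 * w * L^4 / (384 * E * I)
= 5 * 13 * 8000.0^4 / (384 * 200000.0 * 538135168.0)
= 6.442 mm

6.442 mm


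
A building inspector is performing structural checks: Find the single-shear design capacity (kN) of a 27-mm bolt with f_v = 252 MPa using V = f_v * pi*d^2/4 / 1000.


A = pi * d^2 / 4 = pi * 27^2 / 4 = 572.5553 mm^2
V = f_v * A / 1000 = 252 * 572.5553 / 1000
= 144.2839 kN

144.2839 kN


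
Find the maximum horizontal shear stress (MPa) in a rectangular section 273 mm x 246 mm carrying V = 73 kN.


A = b * h = 273 * 246 = 67158 mm^2
V = 73 kN = 73000.0 N
tau_max = 1.5 * V / A = 1.5 * 73000.0 / 67158
= 1.6305 MPa

1.6305 MPa


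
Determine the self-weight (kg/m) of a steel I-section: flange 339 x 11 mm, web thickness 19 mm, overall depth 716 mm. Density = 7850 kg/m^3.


A_flanges = 2 * 339 * 11 = 7458 mm^2
A_web = (716 - 2 * 11) * 19 = 13186 mm^2
A_total = 7458 + 13186 = 20644 mm^2 = 0.020644 m^2
Weight = rho * A = 7850 * 0.020644 = 162.0554 kg/m

162.0554 kg/m


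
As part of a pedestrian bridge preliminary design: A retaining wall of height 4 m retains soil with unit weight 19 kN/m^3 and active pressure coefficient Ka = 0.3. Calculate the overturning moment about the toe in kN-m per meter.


Pa = 0.5 * Ka * gamma * H^2
= 0.5 * 0.3 * 19 * 4^2
= 45.6 kN/m
Arm = H / 3 = 4 / 3 = 1.3333 m
Mo = Pa * arm = Pa * H / 3 = 45.6 * 4 / 3 = 60.8 kN-m/m

60.8 kN-m/m


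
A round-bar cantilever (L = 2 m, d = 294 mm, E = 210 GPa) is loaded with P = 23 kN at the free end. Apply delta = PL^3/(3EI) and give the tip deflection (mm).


I = pi * d^4 / 64 = pi * 294^4 / 64 = 366740793.54 mm^4
L = 2000.0 mm, P = 23000.0 N, E = 210000.0 MPa
delta = P * L^3 / (3 * E * I)
= 23000.0 * 2000.0^3 / (3 * 210000.0 * 366740793.54)
= 0.7964 mm

0.7964 mm
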